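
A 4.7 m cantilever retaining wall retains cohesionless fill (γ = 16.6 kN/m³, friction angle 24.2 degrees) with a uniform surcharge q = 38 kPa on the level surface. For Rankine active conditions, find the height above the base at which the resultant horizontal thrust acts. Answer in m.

K_a = 0.4185.
Triangular part P₁ = ½K_aγH² = 76.73 at H/3 = 1.567 m; rectangular part P₂ = K_a q H = 74.75 at H/2 = 2.350 m.
ȳ = (P₁·1.567 + P₂·2.350)/(P₁+P₂) = 1.953 m.

1.95 m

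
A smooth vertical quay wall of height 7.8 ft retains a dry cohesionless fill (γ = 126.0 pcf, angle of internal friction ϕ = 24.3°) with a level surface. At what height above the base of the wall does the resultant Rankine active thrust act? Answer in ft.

K_a = 0.4169.
The pressure distribution is triangular, so the resultant acts at H/3 above the base = 7.8/3 = 2.600 ft.

2.60 ft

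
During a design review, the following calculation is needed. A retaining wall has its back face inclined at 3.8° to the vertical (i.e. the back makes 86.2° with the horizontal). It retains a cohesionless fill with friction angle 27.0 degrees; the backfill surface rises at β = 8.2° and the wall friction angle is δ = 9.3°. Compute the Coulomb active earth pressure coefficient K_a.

0.418

K_a = sin²(α+φ) / [sin²α · sin(α−δ) · (1 + √{sin(φ+δ)sin(φ−β) / (sin(α−δ)sin(α+β))})²].
With α = 86.2°, φ = 27.0°, δ = 9.3°, β = 8.2°: K_a = 0.4183.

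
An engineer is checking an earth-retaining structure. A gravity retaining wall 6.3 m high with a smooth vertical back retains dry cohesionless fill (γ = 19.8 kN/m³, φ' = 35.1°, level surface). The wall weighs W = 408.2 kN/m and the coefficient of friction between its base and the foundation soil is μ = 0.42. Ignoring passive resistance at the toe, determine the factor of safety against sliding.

1.62

K_a = tan²(45° − 35.1°/2) = 0.2698.
P_a = ½K_aγH² = 0.5×0.2698×19.8×6.3² = 106.0 kN/m, acting at H/3 = 2.100 m above the base.
FS_sliding = μW / P_a = 0.42×408.2 / 106.0 = 1.617.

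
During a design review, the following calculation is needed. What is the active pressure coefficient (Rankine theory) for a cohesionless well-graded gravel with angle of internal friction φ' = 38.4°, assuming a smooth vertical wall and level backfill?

0.234

K_a = (1 − sin φ)/(1 + sin φ) = (1 − sin 38.4°)/(1 + sin 38.4°) = 0.2337.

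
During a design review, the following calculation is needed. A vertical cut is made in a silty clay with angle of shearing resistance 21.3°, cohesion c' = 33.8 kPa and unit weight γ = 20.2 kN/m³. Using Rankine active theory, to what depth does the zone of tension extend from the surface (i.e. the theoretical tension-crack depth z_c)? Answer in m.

4.90 m

K_a = tan²(45° − 21.3°/2) = 0.4671; √K_a = 0.6834.
The active pressure is zero where K_a γ z = 2c√K_a, so z_c = 2c/(γ√K_a) = 2×33.8/(20.2×0.6834) = 4.897 m.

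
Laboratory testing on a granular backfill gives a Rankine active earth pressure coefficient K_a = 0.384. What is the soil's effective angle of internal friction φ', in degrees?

26.4°

K_a = tan²(45° − φ/2) ⇒ 45° − φ/2 = arctan(√0.384) = 31.79°.
φ = 2(45° − 31.79°) = 26.43°.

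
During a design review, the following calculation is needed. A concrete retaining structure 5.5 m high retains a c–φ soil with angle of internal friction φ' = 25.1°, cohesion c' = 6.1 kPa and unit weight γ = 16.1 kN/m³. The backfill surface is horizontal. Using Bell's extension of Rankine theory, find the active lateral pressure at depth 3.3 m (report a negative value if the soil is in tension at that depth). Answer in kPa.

K_a = (1 − sin φ)/(1 + sin φ) = 0.4043.
σ_a = K_a γ z − 2c√K_a = 0.4043×16.1×3.3 − 2×6.1×0.6358 = 13.72 kPa.

13.7 kPa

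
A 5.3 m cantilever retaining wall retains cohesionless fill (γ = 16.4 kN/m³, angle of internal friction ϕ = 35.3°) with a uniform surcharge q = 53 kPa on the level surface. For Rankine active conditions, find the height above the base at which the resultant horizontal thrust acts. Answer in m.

K_a = 0.2675.
Triangular part P₁ = ½K_aγH² = 61.62 at H/3 = 1.767 m; rectangular part P₂ = K_a q H = 75.15 at H/2 = 2.650 m.
ȳ = (P₁·1.767 + P₂·2.650)/(P₁+P₂) = 2.252 m.

2.25 m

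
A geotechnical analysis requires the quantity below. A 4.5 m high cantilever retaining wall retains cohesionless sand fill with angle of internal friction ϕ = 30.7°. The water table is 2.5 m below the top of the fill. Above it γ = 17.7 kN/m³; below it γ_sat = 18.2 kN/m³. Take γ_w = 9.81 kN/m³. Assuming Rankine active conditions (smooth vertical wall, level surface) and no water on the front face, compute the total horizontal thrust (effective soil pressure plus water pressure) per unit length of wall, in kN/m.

71.7 kN/m

K_a = tan²(45° − φ/2) = 0.3240.
γ' = 18.2 − 9.81 = 8.390 kN/m³. Depth below WT = 2.0 m.
σ'_h at WT = K_a γ d_w = 14.34 kPa; at base = 14.34 + K_a γ' × 2.0 = 19.78 kPa.
P₁ (0–2.5 m) = ½×14.34×2.5 = 17.92. P₂ (2.5–4.5 m) = ½(14.34+19.78)×2.0 = 34.11.
P_w = ½ γ_w h₂² = 0.5×9.81×2.0² = 19.62. Total = 17.92+34.11+19.62 = 71.66 kN/m.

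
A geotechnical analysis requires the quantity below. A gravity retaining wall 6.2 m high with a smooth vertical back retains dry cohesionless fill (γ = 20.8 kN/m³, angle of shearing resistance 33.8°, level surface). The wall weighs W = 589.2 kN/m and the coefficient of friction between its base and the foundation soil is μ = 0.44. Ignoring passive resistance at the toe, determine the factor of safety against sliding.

K_a = tan²(45° − 33.8°/2) = 0.2851.
P_a = ½K_aγH² = 0.5×0.2851×20.8×6.2² = 114.0 kN/m, acting at H/3 = 2.067 m above the base.
FS_sliding = μW / P_a = 0.44×589.2 / 114.0 = 2.275.

2.27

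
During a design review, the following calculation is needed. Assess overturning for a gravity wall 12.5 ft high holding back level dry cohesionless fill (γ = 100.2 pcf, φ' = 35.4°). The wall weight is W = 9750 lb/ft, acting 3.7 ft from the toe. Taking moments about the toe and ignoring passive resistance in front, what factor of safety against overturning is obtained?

4.15

K_a = tan²(45° − 35.4°/2) = 0.2664.
P_a = ½K_aγH² = 0.5×0.2664×100.2×12.5² = 2085 lb/ft, acting at H/3 = 4.167 ft above the base.
Overturning moment M_o = P_a × H/3 = 2085 × 4.167 = 8689.
Resisting moment M_r = W × 3.7 = 9750 × 3.7 = 36080.
FS_overturning = M_r/M_o = 36080/8689 = 4.152.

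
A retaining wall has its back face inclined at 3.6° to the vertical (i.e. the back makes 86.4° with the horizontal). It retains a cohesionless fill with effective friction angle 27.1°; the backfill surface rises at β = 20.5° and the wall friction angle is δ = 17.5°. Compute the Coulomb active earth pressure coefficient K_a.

K_a = sin²(α+φ) / [sin²α · sin(α−δ) · (1 + √{sin(φ+δ)sin(φ−β) / (sin(α−δ)sin(α+β))})²].
With α = 86.4°, φ = 27.1°, δ = 17.5°, β = 20.5°: K_a = 0.5349.

0.535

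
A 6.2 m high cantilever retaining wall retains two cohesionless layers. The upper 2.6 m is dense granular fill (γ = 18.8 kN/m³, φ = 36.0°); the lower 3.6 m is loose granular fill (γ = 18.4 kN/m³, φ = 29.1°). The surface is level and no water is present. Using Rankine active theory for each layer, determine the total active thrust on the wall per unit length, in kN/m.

119 kN/m

K_a1 = tan²(45°−36.0°/2) = 0.2596; K_a2 = tan²(45°−29.1°/2) = 0.3456.
Layer 1: σ at base = K_a1 γ₁ h₁ = 12.69 kPa; P₁ = ½×12.69×2.6 = 16.50.
Layer 2: σ_v at top = γ₁h₁ = 48.88; σ_h top = K_a2×48.88 = 16.89; σ_h base = K_a2×(48.88+18.4×3.6) = 39.78.
P₂ = ½(16.89+39.78)×3.6 = 102.0. Total P_a = 16.50+102.0 = 118.5 kN/m.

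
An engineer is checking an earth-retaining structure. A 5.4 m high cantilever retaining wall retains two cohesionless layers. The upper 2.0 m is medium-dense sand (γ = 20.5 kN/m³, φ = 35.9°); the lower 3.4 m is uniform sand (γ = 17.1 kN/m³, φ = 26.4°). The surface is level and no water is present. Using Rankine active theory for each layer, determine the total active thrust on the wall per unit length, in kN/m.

102 kN/m

K_a1 = tan²(45°−35.9°/2) = 0.2607; K_a2 = tan²(45°−26.4°/2) = 0.3844.
Layer 1: σ at base = K_a1 γ₁ h₁ = 10.69 kPa; P₁ = ½×10.69×2.0 = 10.69.
Layer 2: σ_v at top = γ₁h₁ = 41.00; σ_h top = K_a2×41.00 = 15.76; σ_h base = K_a2×(41.00+17.1×3.4) = 38.11.
P₂ = ½(15.76+38.11)×3.4 = 91.59. Total P_a = 10.69+91.59 = 102.3 kN/m.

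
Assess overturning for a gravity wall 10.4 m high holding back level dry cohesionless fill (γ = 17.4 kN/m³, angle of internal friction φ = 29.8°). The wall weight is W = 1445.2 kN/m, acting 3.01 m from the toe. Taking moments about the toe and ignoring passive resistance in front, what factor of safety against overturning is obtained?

3.97

K_a = tan²(45° − 29.8°/2) = 0.3360.
P_a = ½K_aγH² = 0.5×0.3360×17.4×10.4² = 316.2 kN/m, acting at H/3 = 3.467 m above the base.
Overturning moment M_o = P_a × H/3 = 316.2 × 3.467 = 1096.
Resisting moment M_r = W × 3.01 = 1445.2 × 3.01 = 4350.
FS_overturning = M_r/M_o = 4350/1096 = 3.968.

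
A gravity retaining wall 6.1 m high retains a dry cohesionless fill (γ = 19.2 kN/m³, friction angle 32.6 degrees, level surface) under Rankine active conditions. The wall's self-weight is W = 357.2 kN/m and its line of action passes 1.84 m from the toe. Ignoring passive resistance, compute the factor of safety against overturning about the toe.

K_a = tan²(45° − 32.6°/2) = 0.2997.
P_a = ½K_aγH² = 0.5×0.2997×19.2×6.1² = 107.1 kN/m, acting at H/3 = 2.033 m above the base.
Overturning moment M_o = P_a × H/3 = 107.1 × 2.033 = 217.7.
Resisting moment M_r = W × 1.84 = 357.2 × 1.84 = 657.2.
FS_overturning = M_r/M_o = 657.2/217.7 = 3.019.

3.02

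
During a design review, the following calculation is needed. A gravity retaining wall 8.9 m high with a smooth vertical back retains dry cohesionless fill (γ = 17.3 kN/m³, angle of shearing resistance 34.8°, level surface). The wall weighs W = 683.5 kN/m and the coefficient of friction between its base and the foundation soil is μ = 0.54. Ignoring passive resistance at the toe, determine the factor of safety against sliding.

K_a = tan²(45° − 34.8°/2) = 0.2733.
P_a = ½K_aγH² = 0.5×0.2733×17.3×8.9² = 187.3 kN/m, acting at H/3 = 2.967 m above the base.
FS_sliding = μW / P_a = 0.54×683.5 / 187.3 = 1.971.

1.97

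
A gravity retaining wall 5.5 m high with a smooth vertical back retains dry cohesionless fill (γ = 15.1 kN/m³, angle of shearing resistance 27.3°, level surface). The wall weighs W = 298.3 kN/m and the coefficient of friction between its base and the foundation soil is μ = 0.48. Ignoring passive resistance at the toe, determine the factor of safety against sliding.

1.69

K_a = tan²(45° − 27.3°/2) = 0.3711.
P_a = ½K_aγH² = 0.5×0.3711×15.1×5.5² = 84.76 kN/m, acting at H/3 = 1.833 m above the base.
FS_sliding = μW / P_a = 0.48×298.3 / 84.76 = 1.689.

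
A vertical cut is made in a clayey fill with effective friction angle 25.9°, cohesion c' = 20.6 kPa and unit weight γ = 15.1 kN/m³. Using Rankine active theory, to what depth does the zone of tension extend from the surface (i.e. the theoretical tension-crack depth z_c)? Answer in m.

K_a = tan²(45° − 25.9°/2) = 0.3920; √K_a = 0.6261.
The active pressure is zero where K_a γ z = 2c√K_a, so z_c = 2c/(γ√K_a) = 2×20.6/(15.1×0.6261) = 4.358 m.

4.36 m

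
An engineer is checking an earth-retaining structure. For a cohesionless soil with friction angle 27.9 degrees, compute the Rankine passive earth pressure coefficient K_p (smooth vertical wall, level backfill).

2.76

K_p = (1 + sin φ)/(1 − sin φ) = tan²(45° + 27.9°/2) = 2.759.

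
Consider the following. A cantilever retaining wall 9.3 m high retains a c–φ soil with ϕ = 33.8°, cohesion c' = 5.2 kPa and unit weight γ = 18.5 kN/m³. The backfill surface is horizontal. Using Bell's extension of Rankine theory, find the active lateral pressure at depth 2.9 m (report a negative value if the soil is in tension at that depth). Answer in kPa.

K_a = (1 − sin φ)/(1 + sin φ) = 0.2851.
σ_a = K_a γ z − 2c√K_a = 0.2851×18.5×2.9 − 2×5.2×0.5340 = 9.743 kPa.

9.74 kPa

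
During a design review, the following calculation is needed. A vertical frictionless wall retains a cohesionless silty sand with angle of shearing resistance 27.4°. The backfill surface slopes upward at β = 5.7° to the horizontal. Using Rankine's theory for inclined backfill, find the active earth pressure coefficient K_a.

0.376

K_a = cos β · (cos β − √(cos²β − cos²φ)) / (cos β + √(cos²β − cos²φ)).
cos β = 0.9951, cos φ = 0.8878, √(cos²β − cos²φ) = 0.4494.
K_a = 0.9951 × (0.9951 − 0.4494)/(0.9951 + 0.4494) = 0.3759.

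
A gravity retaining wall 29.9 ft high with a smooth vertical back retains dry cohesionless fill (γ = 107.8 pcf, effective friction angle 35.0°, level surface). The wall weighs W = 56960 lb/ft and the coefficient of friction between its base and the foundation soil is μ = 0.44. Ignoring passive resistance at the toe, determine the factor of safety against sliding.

1.92

K_a = tan²(45° − 35.0°/2) = 0.2710.
P_a = ½K_aγH² = 0.5×0.2710×107.8×29.9² = 13060 lb/ft, acting at H/3 = 9.967 ft above the base.
FS_sliding = μW / P_a = 0.44×56960 / 13060 = 1.919.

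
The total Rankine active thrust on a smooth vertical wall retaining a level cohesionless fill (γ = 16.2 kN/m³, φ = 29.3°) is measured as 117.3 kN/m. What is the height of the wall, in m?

6.50 m

K_a = 0.3428. P_a = ½ K_a γ H² ⇒ H = √(2P_a/(K_a γ)).
H = √(2×117.3/(0.3428×16.2)) = 6.499 m.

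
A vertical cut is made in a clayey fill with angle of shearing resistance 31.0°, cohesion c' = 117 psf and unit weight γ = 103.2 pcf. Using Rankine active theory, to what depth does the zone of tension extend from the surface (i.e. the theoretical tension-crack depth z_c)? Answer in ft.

4.01 ft

K_a = tan²(45° − 31.0°/2) = 0.3201; √K_a = 0.5658.
The active pressure is zero where K_a γ z = 2c√K_a, so z_c = 2c/(γ√K_a) = 2×117/(103.2×0.5658) = 4.008 ft.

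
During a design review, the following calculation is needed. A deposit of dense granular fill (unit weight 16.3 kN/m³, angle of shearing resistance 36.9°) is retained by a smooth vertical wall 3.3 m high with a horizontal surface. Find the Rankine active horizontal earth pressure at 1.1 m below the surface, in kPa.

4.48 kPa

K_a = (1 − sin φ)/(1 + sin φ) = 0.2497.
σ_h = K_a γ z = 0.2497 × 16.3 × 1.1 = 4.477 kPa.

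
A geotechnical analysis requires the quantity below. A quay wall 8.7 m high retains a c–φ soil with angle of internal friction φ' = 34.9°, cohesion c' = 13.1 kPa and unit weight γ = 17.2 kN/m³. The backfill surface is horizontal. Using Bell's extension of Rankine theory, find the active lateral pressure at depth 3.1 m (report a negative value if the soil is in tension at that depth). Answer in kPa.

0.843 kPa

K_a = (1 − sin φ)/(1 + sin φ) = 0.2721.
σ_a = K_a γ z − 2c√K_a = 0.2721×17.2×3.1 − 2×13.1×0.5217 = 0.8429 kPa.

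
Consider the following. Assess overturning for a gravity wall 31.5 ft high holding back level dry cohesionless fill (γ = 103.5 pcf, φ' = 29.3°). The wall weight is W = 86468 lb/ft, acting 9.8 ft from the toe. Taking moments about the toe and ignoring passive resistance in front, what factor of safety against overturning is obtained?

K_a = tan²(45° − 29.3°/2) = 0.3428.
P_a = ½K_aγH² = 0.5×0.3428×103.5×31.5² = 17600 lb/ft, acting at H/3 = 10.50 ft above the base.
Overturning moment M_o = P_a × H/3 = 17600 × 10.50 = 184800.
Resisting moment M_r = W × 9.8 = 86468 × 9.8 = 847400.
FS_overturning = M_r/M_o = 847400/184800 = 4.584.

4.58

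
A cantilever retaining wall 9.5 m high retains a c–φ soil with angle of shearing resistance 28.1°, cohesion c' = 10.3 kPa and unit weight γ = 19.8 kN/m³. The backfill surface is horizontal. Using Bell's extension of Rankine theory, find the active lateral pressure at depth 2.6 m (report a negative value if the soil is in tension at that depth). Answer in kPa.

K_a = (1 − sin φ)/(1 + sin φ) = 0.3596.
σ_a = K_a γ z − 2c√K_a = 0.3596×19.8×2.6 − 2×10.3×0.5997 = 6.159 kPa.

6.16 kPa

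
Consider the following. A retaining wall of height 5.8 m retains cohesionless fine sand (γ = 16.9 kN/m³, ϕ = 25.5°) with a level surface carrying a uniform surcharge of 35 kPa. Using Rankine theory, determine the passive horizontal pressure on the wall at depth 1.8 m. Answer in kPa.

K_p = (1 + sin φ)/(1 − sin φ) = 2.512.
σ_v = γz + q = 16.9 × 1.8 + 35 = 65.42 kPa.
σ_h = K_p σ_v = 2.512 × 65.42 = 164.3 kPa.

164 kPa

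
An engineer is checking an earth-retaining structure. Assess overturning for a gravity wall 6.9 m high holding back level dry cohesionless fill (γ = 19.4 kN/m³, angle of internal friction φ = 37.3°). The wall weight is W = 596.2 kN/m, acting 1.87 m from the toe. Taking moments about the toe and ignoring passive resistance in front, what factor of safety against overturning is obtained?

K_a = tan²(45° − 37.3°/2) = 0.2453.
P_a = ½K_aγH² = 0.5×0.2453×19.4×6.9² = 113.3 kN/m, acting at H/3 = 2.300 m above the base.
Overturning moment M_o = P_a × H/3 = 113.3 × 2.300 = 260.6.
Resisting moment M_r = W × 1.87 = 596.2 × 1.87 = 1115.
FS_overturning = M_r/M_o = 1115/260.6 = 4.278.

4.28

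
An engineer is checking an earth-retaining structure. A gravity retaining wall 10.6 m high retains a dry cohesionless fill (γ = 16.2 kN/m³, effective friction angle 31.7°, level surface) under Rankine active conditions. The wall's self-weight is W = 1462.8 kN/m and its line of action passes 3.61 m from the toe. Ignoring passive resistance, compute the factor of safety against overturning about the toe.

5.28

K_a = tan²(45° − 31.7°/2) = 0.3111.
P_a = ½K_aγH² = 0.5×0.3111×16.2×10.6² = 283.1 kN/m, acting at H/3 = 3.533 m above the base.
Overturning moment M_o = P_a × H/3 = 283.1 × 3.533 = 1000.
Resisting moment M_r = W × 3.61 = 1462.8 × 3.61 = 5281.
FS_overturning = M_r/M_o = 5281/1000 = 5.279.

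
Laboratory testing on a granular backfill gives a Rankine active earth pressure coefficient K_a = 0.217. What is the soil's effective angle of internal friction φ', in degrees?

K_a = tan²(45° − φ/2) ⇒ 45° − φ/2 = arctan(√0.217) = 24.98°.
φ = 2(45° − 24.98°) = 40.04°.

40.0°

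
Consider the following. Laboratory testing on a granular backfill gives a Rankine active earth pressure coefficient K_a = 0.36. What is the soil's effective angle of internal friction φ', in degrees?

K_a = tan²(45° − φ/2) ⇒ 45° − φ/2 = arctan(√0.36) = 30.96°.
φ = 2(45° − 30.96°) = 28.07°.

28.1°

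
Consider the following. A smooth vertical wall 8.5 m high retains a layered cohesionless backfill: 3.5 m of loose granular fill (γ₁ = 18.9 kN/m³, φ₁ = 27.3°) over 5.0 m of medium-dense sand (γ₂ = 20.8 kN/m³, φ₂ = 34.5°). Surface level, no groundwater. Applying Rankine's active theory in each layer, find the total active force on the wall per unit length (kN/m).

206 kN/m

K_a1 = tan²(45°−27.3°/2) = 0.3711; K_a2 = tan²(45°−34.5°/2) = 0.2768.
Layer 1: σ at base = K_a1 γ₁ h₁ = 24.55 kPa; P₁ = ½×24.55×3.5 = 42.96.
Layer 2: σ_v at top = γ₁h₁ = 66.15; σ_h top = K_a2×66.15 = 18.31; σ_h base = K_a2×(66.15+20.8×5.0) = 47.10.
P₂ = ½(18.31+47.10)×5.0 = 163.5. Total P_a = 42.96+163.5 = 206.5 kN/m.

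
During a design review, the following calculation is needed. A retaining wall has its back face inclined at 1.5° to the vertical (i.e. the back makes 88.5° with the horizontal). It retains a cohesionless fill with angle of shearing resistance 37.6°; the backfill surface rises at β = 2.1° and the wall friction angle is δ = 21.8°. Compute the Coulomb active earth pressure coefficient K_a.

0.236

K_a = sin²(α+φ) / [sin²α · sin(α−δ) · (1 + √{sin(φ+δ)sin(φ−β) / (sin(α−δ)sin(α+β))})²].
With α = 88.5°, φ = 37.6°, δ = 21.8°, β = 2.1°: K_a = 0.2356.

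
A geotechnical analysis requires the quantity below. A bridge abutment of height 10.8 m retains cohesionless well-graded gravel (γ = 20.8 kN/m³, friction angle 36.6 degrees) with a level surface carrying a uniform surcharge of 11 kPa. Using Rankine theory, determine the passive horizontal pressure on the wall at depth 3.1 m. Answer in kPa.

K_p = (1 + sin φ)/(1 − sin φ) = 3.953.
σ_v = γz + q = 20.8 × 3.1 + 11 = 75.48 kPa.
σ_h = K_p σ_v = 3.953 × 75.48 = 298.4 kPa.

298 kPa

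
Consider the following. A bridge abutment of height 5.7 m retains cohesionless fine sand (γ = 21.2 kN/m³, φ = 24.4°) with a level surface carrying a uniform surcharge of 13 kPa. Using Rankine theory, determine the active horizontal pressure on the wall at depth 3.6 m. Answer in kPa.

37.1 kPa

K_a = (1 − sin φ)/(1 + sin φ) = 0.4153.
σ_v = γz + q = 21.2 × 3.6 + 13 = 89.32 kPa.
σ_h = K_a σ_v = 0.4153 × 89.32 = 37.10 kPa.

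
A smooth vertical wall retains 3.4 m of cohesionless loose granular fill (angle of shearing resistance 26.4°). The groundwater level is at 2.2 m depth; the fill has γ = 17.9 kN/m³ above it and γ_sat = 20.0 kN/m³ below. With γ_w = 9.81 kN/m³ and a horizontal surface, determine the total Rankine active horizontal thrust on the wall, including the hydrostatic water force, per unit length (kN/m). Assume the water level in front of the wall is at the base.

K_a = tan²(45° − φ/2) = 0.3844.
γ' = 20.0 − 9.81 = 10.19 kN/m³. Depth below WT = 1.2 m.
σ'_h at WT = K_a γ d_w = 15.14 kPa; at base = 15.14 + K_a γ' × 1.2 = 19.84 kPa.
P₁ (0–2.2 m) = ½×15.14×2.2 = 16.65. P₂ (2.2–3.4 m) = ½(15.14+19.84)×1.2 = 20.99.
P_w = ½ γ_w h₂² = 0.5×9.81×1.2² = 7.063. Total = 16.65+20.99+7.063 = 44.70 kN/m.

44.7 kN/m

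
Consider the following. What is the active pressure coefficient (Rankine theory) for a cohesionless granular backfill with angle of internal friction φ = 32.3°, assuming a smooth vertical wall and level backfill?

0.303

K_a = (1 − sin φ)/(1 + sin φ) = (1 − sin 32.3°)/(1 + sin 32.3°) = 0.3035.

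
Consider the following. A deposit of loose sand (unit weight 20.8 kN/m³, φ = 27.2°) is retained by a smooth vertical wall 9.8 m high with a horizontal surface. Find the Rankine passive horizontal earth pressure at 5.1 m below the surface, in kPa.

K_p = (1 + sin φ)/(1 − sin φ) = 2.684.
σ_h = K_p γ z = 2.684 × 20.8 × 5.1 = 284.7 kPa.

285 kPa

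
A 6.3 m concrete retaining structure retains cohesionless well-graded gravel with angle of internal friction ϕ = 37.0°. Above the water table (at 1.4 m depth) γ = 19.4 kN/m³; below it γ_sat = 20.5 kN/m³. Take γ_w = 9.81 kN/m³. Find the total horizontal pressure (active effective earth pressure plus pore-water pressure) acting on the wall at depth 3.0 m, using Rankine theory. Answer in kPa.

K_a = (1 − sin φ)/(1 + sin φ) = 0.2486.
γ' = 20.5 − 9.81 = 10.69 kN/m³.
Effective vertical stress at 3.0 m: σ'_v = 19.4×1.4 + 10.69×1.60 = 44.26 kPa.
σ'_h = K_a σ'_v = 0.2486 × 44.26 = 11.00 kPa; u = γ_w × 1.60 = 15.70 kPa.
Total σ_h = 11.00 + 15.70 = 26.70 kPa.

26.7 kPa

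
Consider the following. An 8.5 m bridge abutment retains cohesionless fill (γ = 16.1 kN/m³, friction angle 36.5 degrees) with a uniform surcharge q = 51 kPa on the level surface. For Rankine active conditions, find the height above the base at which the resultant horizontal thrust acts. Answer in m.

3.44 m

K_a = 0.2541.
Triangular part P₁ = ½K_aγH² = 147.8 at H/3 = 2.833 m; rectangular part P₂ = K_a q H = 110.1 at H/2 = 4.250 m.
ȳ = (P₁·2.833 + P₂·4.250)/(P₁+P₂) = 3.438 m.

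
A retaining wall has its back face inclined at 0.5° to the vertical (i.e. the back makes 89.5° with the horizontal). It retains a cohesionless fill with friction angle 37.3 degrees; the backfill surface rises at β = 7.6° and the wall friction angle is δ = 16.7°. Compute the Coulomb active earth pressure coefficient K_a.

0.246

K_a = sin²(α+φ) / [sin²α · sin(α−δ) · (1 + √{sin(φ+δ)sin(φ−β) / (sin(α−δ)sin(α+β))})²].
With α = 89.5°, φ = 37.3°, δ = 16.7°, β = 7.6°: K_a = 0.2465.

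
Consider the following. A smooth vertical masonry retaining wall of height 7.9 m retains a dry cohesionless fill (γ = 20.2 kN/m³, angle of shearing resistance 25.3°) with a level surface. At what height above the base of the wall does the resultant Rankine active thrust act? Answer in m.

2.63 m

K_a = 0.4012.
The pressure distribution is triangular, so the resultant acts at H/3 above the base = 7.9/3 = 2.633 m.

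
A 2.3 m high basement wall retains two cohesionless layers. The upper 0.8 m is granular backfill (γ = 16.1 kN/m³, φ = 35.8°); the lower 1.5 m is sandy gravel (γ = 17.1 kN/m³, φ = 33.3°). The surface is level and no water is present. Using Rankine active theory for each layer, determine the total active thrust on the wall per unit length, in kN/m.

12.6 kN/m

K_a1 = tan²(45°−35.8°/2) = 0.2619; K_a2 = tan²(45°−33.3°/2) = 0.2911.
Layer 1: σ at base = K_a1 γ₁ h₁ = 3.373 kPa; P₁ = ½×3.373×0.8 = 1.349.
Layer 2: σ_v at top = γ₁h₁ = 12.88; σ_h top = K_a2×12.88 = 3.750; σ_h base = K_a2×(12.88+17.1×1.5) = 11.22.
P₂ = ½(3.750+11.22)×1.5 = 11.23. Total P_a = 1.349+11.23 = 12.57 kN/m.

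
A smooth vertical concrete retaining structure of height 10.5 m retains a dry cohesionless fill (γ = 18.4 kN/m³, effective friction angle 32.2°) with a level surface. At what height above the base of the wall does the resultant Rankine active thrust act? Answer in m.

K_a = 0.3047.
The pressure distribution is triangular, so the resultant acts at H/3 above the base = 10.5/3 = 3.500 m.

3.50 m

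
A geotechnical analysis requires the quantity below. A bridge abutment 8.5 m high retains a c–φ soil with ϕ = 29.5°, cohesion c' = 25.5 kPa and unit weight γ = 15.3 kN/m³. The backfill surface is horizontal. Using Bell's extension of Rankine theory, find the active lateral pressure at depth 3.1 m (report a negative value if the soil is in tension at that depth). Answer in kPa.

-13.6 kPa

K_a = (1 − sin φ)/(1 + sin φ) = 0.3401.
σ_a = K_a γ z − 2c√K_a = 0.3401×15.3×3.1 − 2×25.5×0.5832 = -13.61 kPa.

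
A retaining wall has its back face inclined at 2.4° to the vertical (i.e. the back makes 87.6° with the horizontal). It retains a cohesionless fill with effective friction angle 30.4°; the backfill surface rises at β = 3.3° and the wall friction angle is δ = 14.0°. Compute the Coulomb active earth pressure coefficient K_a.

K_a = sin²(α+φ) / [sin²α · sin(α−δ) · (1 + √{sin(φ+δ)sin(φ−β) / (sin(α−δ)sin(α+β))})²].
With α = 87.6°, φ = 30.4°, δ = 14.0°, β = 3.3°: K_a = 0.3276.

0.328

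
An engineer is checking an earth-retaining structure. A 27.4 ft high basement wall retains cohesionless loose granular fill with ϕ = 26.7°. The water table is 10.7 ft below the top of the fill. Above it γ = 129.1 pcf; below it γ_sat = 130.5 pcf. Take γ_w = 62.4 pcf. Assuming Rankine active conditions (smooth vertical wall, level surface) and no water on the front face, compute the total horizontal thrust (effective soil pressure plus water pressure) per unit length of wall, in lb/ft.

23900 lb/ft

K_a = tan²(45° − φ/2) = 0.3800.
γ' = 130.5 − 62.4 = 68.10 pcf. Depth below WT = 16.7 ft.
σ'_h at WT = K_a γ d_w = 524.9 psf; at base = 524.9 + K_a γ' × 16.7 = 957.0 psf.
P₁ (0–10.7 ft) = ½×524.9×10.7 = 2808. P₂ (10.7–27.4 ft) = ½(524.9+957.0)×16.7 = 12370.
P_w = ½ γ_w h₂² = 0.5×62.4×16.7² = 8701. Total = 2808+12370+8701 = 23880 lb/ft.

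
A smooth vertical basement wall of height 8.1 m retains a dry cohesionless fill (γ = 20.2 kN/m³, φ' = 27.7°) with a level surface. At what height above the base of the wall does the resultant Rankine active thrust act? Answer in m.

2.70 m

K_a = 0.3653.
The pressure distribution is triangular, so the resultant acts at H/3 above the base = 8.1/3 = 2.700 m.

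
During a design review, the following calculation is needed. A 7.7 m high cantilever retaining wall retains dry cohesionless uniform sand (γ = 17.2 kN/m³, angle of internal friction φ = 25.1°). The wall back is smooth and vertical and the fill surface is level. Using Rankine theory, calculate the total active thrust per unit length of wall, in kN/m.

206 kN/m

K_a = tan²(45° − φ/2) = 0.4043.
P_a = ½ K_a γ H² = 0.5 × 0.4043 × 17.2 × 7.7² = 206.1 kN/m.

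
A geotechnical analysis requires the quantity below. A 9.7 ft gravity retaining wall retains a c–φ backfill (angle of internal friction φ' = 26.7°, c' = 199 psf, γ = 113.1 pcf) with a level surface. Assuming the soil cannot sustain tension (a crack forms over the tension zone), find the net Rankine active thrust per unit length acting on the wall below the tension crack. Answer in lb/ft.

K_a = 0.3800; √K_a = 0.6164.
Tension-crack depth z_c = 2c/(γ√K_a) = 2×199/(113.1×0.6164) = 5.709 ft.
σ_a at base = K_a γ H − 2c√K_a = 0.3800×113.1×9.7 − 2×199×0.6164 = 171.5 psf.
P_a = ½ × 171.5 × (H − z_c) = 0.5×171.5×3.991 = 342.3 lb/ft.

342 lb/ft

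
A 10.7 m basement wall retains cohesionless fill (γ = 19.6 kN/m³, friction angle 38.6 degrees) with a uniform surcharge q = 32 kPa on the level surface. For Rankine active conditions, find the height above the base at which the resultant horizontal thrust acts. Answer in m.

K_a = 0.2316.
Triangular part P₁ = ½K_aγH² = 259.9 at H/3 = 3.567 m; rectangular part P₂ = K_a q H = 79.31 at H/2 = 5.350 m.
ȳ = (P₁·3.567 + P₂·5.350)/(P₁+P₂) = 3.984 m.

3.98 m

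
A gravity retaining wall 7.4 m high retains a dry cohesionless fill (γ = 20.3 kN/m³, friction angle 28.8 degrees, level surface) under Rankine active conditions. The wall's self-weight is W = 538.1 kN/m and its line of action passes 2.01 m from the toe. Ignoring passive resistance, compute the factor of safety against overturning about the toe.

K_a = tan²(45° − 28.8°/2) = 0.3498.
P_a = ½K_aγH² = 0.5×0.3498×20.3×7.4² = 194.4 kN/m, acting at H/3 = 2.467 m above the base.
Overturning moment M_o = P_a × H/3 = 194.4 × 2.467 = 479.5.
Resisting moment M_r = W × 2.01 = 538.1 × 2.01 = 1082.
FS_overturning = M_r/M_o = 1082/479.5 = 2.256.

2.26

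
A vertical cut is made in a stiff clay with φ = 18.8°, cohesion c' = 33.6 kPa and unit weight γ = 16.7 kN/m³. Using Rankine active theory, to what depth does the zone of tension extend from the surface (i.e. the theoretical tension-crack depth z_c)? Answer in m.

5.62 m

K_a = tan²(45° − 18.8°/2) = 0.5126; √K_a = 0.7159.
The active pressure is zero where K_a γ z = 2c√K_a, so z_c = 2c/(γ√K_a) = 2×33.6/(16.7×0.7159) = 5.621 m.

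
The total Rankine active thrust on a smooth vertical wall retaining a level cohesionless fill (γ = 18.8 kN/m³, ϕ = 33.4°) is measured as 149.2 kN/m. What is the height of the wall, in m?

K_a = 0.2899. P_a = ½ K_a γ H² ⇒ H = √(2P_a/(K_a γ)).
H = √(2×149.2/(0.2899×18.8)) = 7.399 m.

7.40 m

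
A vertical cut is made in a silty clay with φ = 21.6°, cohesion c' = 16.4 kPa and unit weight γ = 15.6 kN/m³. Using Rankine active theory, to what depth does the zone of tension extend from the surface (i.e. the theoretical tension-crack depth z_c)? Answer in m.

K_a = tan²(45° − 21.6°/2) = 0.4619; √K_a = 0.6796.
The active pressure is zero where K_a γ z = 2c√K_a, so z_c = 2c/(γ√K_a) = 2×16.4/(15.6×0.6796) = 3.094 m.

3.09 m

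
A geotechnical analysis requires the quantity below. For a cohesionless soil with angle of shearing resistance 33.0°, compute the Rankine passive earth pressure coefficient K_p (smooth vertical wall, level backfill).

K_p = (1 + sin φ)/(1 − sin φ) = tan²(45° + 33.0°/2) = 3.392.

3.39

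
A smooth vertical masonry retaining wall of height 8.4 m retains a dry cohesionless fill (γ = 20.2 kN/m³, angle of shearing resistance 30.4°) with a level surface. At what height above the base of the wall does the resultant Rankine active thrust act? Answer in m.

2.80 m

K_a = 0.3280.
The pressure distribution is triangular, so the resultant acts at H/3 above the base = 8.4/3 = 2.800 m.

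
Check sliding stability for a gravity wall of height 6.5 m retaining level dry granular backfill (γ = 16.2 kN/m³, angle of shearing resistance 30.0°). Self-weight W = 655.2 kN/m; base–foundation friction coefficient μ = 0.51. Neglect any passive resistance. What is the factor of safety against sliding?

2.93

K_a = tan²(45° − 30.0°/2) = 0.3333.
P_a = ½K_aγH² = 0.5×0.3333×16.2×6.5² = 114.1 kN/m, acting at H/3 = 2.167 m above the base.
FS_sliding = μW / P_a = 0.51×655.2 / 114.1 = 2.929.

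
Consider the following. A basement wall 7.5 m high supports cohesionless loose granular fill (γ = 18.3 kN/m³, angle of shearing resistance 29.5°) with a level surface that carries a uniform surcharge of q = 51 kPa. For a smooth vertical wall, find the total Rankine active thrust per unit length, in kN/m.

K_a = tan²(45° − φ/2) = 0.3401.
Soil triangle: ½ K_a γ H² = 0.5×0.3401×18.3×7.5² = 175.0 kN/m.
Surcharge rectangle: K_a q H = 0.3401×51×7.5 = 130.1 kN/m.
Total = 175.0 + 130.1 = 305.1 kN/m.

305 kN/m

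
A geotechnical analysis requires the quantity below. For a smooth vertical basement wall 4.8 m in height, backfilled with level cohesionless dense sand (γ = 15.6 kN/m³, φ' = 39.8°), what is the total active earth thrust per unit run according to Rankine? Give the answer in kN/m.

K_a = tan²(45° − φ/2) = 0.2194.
P_a = ½ K_a γ H² = 0.5 × 0.2194 × 15.6 × 4.8² = 39.43 kN/m.

39.4 kN/m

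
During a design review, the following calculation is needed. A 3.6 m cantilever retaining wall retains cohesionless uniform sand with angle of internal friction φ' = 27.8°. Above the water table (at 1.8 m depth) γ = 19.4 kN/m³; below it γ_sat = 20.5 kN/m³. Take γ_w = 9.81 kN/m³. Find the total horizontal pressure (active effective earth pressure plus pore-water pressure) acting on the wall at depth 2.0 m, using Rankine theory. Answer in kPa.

15.4 kPa

K_a = (1 − sin φ)/(1 + sin φ) = 0.3639.
γ' = 20.5 − 9.81 = 10.69 kN/m³.
Effective vertical stress at 2.0 m: σ'_v = 19.4×1.8 + 10.69×0.200 = 37.06 kPa.
σ'_h = K_a σ'_v = 0.3639 × 37.06 = 13.49 kPa; u = γ_w × 0.200 = 1.962 kPa.
Total σ_h = 13.49 + 1.962 = 15.45 kPa.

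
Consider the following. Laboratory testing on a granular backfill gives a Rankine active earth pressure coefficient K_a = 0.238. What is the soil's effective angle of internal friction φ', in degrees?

38.0°

K_a = tan²(45° − φ/2) ⇒ 45° − φ/2 = arctan(√0.238) = 26.01°.
φ = 2(45° − 26.01°) = 37.99°.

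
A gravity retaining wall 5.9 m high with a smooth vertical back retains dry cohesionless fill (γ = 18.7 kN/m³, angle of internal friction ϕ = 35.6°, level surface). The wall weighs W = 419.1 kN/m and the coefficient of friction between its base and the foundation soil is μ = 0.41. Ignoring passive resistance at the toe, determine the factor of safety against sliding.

K_a = tan²(45° − 35.6°/2) = 0.2641.
P_a = ½K_aγH² = 0.5×0.2641×18.7×5.9² = 85.97 kN/m, acting at H/3 = 1.967 m above the base.
FS_sliding = μW / P_a = 0.41×419.1 / 85.97 = 1.999.

2.00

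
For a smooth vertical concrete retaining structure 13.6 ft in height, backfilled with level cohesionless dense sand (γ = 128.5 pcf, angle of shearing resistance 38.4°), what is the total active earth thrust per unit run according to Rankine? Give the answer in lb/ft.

K_a = tan²(45° − φ/2) = 0.2337.
P_a = ½ K_a γ H² = 0.5 × 0.2337 × 128.5 × 13.6² = 2777 lb/ft.

2780 lb/ft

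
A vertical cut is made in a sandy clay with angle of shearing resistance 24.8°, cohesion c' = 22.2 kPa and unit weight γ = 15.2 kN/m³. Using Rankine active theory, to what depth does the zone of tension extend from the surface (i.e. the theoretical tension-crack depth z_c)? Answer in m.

4.57 m

K_a = tan²(45° − 24.8°/2) = 0.4090; √K_a = 0.6395.
The active pressure is zero where K_a γ z = 2c√K_a, so z_c = 2c/(γ√K_a) = 2×22.2/(15.2×0.6395) = 4.568 m.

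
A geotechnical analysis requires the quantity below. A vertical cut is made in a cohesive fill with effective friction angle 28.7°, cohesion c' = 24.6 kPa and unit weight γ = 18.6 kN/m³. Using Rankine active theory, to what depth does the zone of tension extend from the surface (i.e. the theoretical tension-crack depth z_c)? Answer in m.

K_a = tan²(45° − 28.7°/2) = 0.3511; √K_a = 0.5926.
The active pressure is zero where K_a γ z = 2c√K_a, so z_c = 2c/(γ√K_a) = 2×24.6/(18.6×0.5926) = 4.464 m.

4.46 m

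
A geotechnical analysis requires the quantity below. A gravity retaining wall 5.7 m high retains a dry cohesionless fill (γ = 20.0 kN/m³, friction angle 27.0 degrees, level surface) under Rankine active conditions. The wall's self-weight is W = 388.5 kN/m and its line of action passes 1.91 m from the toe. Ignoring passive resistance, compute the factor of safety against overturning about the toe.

3.20

K_a = tan²(45° − 27.0°/2) = 0.3755.
P_a = ½K_aγH² = 0.5×0.3755×20.0×5.7² = 122.0 kN/m, acting at H/3 = 1.900 m above the base.
Overturning moment M_o = P_a × H/3 = 122.0 × 1.900 = 231.8.
Resisting moment M_r = W × 1.91 = 388.5 × 1.91 = 742.0.
FS_overturning = M_r/M_o = 742.0/231.8 = 3.201.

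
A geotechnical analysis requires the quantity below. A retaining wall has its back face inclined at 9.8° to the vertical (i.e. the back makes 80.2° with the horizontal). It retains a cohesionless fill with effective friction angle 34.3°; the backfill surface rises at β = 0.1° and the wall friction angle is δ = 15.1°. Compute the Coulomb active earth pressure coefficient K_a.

K_a = sin²(α+φ) / [sin²α · sin(α−δ) · (1 + √{sin(φ+δ)sin(φ−β) / (sin(α−δ)sin(α+β))})²].
With α = 80.2°, φ = 34.3°, δ = 15.1°, β = 0.1°: K_a = 0.3288.

0.329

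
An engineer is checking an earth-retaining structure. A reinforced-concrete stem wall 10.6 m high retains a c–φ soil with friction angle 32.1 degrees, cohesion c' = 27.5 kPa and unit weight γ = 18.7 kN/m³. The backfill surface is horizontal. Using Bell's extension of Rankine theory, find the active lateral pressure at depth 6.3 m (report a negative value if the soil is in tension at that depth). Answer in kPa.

5.63 kPa

K_a = (1 − sin φ)/(1 + sin φ) = 0.3060.
σ_a = K_a γ z − 2c√K_a = 0.3060×18.7×6.3 − 2×27.5×0.5532 = 5.625 kPa.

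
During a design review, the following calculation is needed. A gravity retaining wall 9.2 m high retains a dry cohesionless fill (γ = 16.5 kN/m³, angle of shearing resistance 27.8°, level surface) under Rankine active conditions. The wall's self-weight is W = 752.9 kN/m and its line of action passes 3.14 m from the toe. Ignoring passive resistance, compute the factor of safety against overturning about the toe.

K_a = tan²(45° − 27.8°/2) = 0.3639.
P_a = ½K_aγH² = 0.5×0.3639×16.5×9.2² = 254.1 kN/m, acting at H/3 = 3.067 m above the base.
Overturning moment M_o = P_a × H/3 = 254.1 × 3.067 = 779.2.
Resisting moment M_r = W × 3.14 = 752.9 × 3.14 = 2364.
FS_overturning = M_r/M_o = 2364/779.2 = 3.034.

3.03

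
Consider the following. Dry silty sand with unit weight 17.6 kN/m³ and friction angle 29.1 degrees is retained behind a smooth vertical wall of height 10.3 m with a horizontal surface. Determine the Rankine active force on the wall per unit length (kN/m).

323 kN/m

K_a = tan²(45° − φ/2) = 0.3456.
P_a = ½ K_a γ H² = 0.5 × 0.3456 × 17.6 × 10.3² = 322.6 kN/m.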